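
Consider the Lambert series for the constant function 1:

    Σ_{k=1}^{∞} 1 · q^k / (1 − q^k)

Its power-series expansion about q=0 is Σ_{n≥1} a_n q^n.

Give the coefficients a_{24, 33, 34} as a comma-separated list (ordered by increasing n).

8, 4, 4

[q^24] f(1)=1,f(2)=1,f(3)=1,f(4)=1,f(6)=1,f(8)=1,f(12)=1,f(24)=1 ⇒ 8
d|33:{1,3,11,33}  Σf=1+1+1+1=4
n=34: 1·34 2·17 17·2 34·1  f→[1+1+1+1]=4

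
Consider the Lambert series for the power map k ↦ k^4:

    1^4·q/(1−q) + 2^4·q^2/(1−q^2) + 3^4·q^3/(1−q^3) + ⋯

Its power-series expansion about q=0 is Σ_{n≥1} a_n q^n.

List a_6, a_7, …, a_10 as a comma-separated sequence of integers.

q^6  k|6↦f(k): 1:1 2:16 3:81 6:1296  a_6=1394
[q^7] f(7)=2401,f(1)=1 ⇒ 2402
[q^8] f(8)=4096,f(4)=256,f(2)=16,f(1)=1 ⇒ 4369
[q^9] f(1)=1,f(3)=81,f(9)=6561 ⇒ 6643
d|10:{1,2,5,10}  Σf=1+16+625+10000=10642

1394, 2402, 4369, 6643, 10642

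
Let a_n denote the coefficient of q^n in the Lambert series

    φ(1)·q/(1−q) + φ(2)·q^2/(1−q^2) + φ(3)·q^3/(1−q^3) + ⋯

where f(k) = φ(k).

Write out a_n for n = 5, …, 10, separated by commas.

d|5:{1,5}  Σφ=1+4=5
q^6  k|6↦φ(k): 1:1 2:1 3:2 6:2  a_6=6
q^7  k|7↦φ(k): 7:6 1:1  a_7=7
d|8:{1,2,4,8}  Σφ=1+1+2+4=8
d|9:{1,3,9}  Σφ=1+2+6=9
q^10  k|10↦φ(k): 1:1 2:1 5:4 10:4  a_10=10

5, 6, 7, 8, 9, 10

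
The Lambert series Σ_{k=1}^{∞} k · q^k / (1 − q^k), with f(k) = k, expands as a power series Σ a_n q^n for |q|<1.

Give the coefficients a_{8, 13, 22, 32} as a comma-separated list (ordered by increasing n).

15, 14, 36, 63

d|8:{1,2,4,8}  Σf=1+2+4+8=15
[q^13] f(1)=1,f(13)=13 ⇒ 14
n=22: 22·1 11·2 2·11 1·22  f→[22+11+2+1]=36
[q^32] f(1)=1,f(2)=2,f(4)=4,f(8)=8,f(16)=16,f(32)=32 ⇒ 63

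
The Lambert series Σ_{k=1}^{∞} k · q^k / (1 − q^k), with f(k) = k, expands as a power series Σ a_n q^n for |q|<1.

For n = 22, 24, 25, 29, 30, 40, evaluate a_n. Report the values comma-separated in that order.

36, 60, 31, 30, 72, 90

d|22:{22,11,2,1}  Σf=22+11+2+1=36
d|24:{1,2,3,4,6,8,12,24}  Σf=1+2+3+4+6+8+12+24=60
n=25: 1·25 5·5 25·1  f→[1+5+25]=31
d|29:{29,1}  Σf=29+1=30
q^30  k|30↦f(k): 30:30 15:15 10:10 6:6 5:5 3:3 2:2 1:1  a_30=72
[q^40] f(40)=40,f(20)=20,f(10)=10,f(8)=8,f(5)=5,f(4)=4,f(2)=2,f(1)=1 ⇒ 90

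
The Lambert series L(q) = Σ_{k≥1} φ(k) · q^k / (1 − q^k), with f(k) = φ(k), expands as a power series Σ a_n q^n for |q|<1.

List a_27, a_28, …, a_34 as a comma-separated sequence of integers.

n=27: 27·1 9·3 3·9 1·27  φ→[18+6+2+1]=27
q^28  k|28↦φ(k): 28:12 14:6 7:6 4:2 2:1 1:1  a_28=28
q^29  k|29↦φ(k): 1:1 29:28  a_29=29
[q^30] φ(1)=1,φ(2)=1,φ(3)=2,φ(5)=4,φ(6)=2,φ(10)=4,φ(15)=8,φ(30)=8 ⇒ 30
[q^31] φ(1)=1,φ(31)=30 ⇒ 31
d|32:{1,2,4,8,16,32}  Σφ=1+1+2+4+8+16=32
[q^33] φ(1)=1,φ(3)=2,φ(11)=10,φ(33)=20 ⇒ 33
d|34:{1,2,17,34}  Σφ=1+1+16+16=34

27, 28, 29, 30, 31, 32, 33, 34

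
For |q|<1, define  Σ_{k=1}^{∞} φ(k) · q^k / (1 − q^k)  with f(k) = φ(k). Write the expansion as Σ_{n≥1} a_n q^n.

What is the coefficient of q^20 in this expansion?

[q^20] φ(1)=1,φ(2)=1,φ(4)=2,φ(5)=4,φ(10)=4,φ(20)=8 ⇒ 20

a_20 = 20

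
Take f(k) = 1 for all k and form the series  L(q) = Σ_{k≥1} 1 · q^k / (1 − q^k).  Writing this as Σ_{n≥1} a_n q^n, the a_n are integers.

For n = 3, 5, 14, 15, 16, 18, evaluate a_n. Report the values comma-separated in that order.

2, 2, 4, 4, 5, 6

q^3  k|3↦f(k): 3:1 1:1  a_3=2
[q^5] f(5)=1,f(1)=1 ⇒ 2
n=14: 1·14 2·7 7·2 14·1  f→[1+1+1+1]=4
q^15  k|15↦f(k): 15:1 5:1 3:1 1:1  a_15=4
d|16:{1,2,4,8,16}  Σf=1+1+1+1+1=5
[q^18] f(18)=1,f(9)=1,f(6)=1,f(3)=1,f(2)=1,f(1)=1 ⇒ 6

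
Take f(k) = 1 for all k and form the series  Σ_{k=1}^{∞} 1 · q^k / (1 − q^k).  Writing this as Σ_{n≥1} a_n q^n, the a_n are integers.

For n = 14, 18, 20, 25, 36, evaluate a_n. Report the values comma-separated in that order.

4, 6, 6, 3, 9

n=14: 14·1 7·2 2·7 1·14  f→[1+1+1+1]=4
n=18: 1·18 2·9 3·6 6·3 9·2 18·1  f→[1+1+1+1+1+1]=6
d|20:{1,2,4,5,10,20}  Σf=1+1+1+1+1+1=6
n=25: 25·1 5·5 1·25  f→[1+1+1]=3
n=36: 36·1 18·2 12·3 9·4 6·6 4·9 3·12 2·18 1·36  f→[1+1+1+1+1+1+1+1+1]=9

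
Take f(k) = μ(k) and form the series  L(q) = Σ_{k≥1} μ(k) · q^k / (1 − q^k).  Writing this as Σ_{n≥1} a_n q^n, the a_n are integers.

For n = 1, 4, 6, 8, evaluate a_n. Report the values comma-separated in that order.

n=1: 1·1  μ→[1]=1
[q^4] μ(4)=0,μ(2)=-1,μ(1)=1 ⇒ 0
[q^6] μ(6)=1,μ(3)=-1,μ(2)=-1,μ(1)=1 ⇒ 0
d|8:{8,4,2,1}  Σμ=0+0+(-1)+1=0

1, 0, 0, 0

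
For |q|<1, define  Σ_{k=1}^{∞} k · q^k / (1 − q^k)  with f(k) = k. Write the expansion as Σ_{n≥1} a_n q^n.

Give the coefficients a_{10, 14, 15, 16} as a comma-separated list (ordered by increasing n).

18, 24, 24, 31

n=10: 1·10 2·5 5·2 10·1  f→[1+2+5+10]=18
[q^14] f(14)=14,f(7)=7,f(2)=2,f(1)=1 ⇒ 24
n=15: 1·15 3·5 5·3 15·1  f→[1+3+5+15]=24
[q^16] f(1)=1,f(2)=2,f(4)=4,f(8)=8,f(16)=16 ⇒ 31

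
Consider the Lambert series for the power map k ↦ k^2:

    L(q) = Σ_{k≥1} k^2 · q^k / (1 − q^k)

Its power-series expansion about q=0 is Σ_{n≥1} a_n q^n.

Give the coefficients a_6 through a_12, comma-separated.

50, 50, 85, 91, 130, 122, 210

[q^6] f(1)=1,f(2)=4,f(3)=9,f(6)=36 ⇒ 50
n=7: 1·7 7·1  f→[1+49]=50
n=8: 8·1 4·2 2·4 1·8  f→[64+16+4+1]=85
[q^9] f(9)=81,f(3)=9,f(1)=1 ⇒ 91
q^10  k|10↦f(k): 1:1 2:4 5:25 10:100  a_10=130
q^11  k|11↦f(k): 1:1 11:121  a_11=122
[q^12] f(12)=144,f(6)=36,f(4)=16,f(3)=9,f(2)=4,f(1)=1 ⇒ 210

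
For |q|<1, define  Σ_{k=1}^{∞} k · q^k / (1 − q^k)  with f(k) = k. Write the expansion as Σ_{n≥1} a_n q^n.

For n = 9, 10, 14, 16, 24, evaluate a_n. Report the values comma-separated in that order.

q^9  k|9↦f(k): 1:1 3:3 9:9  a_9=13
n=10: 10·1 5·2 2·5 1·10  f→[10+5+2+1]=18
n=14: 14·1 7·2 2·7 1·14  f→[14+7+2+1]=24
n=16: 1·16 2·8 4·4 8·2 16·1  f→[1+2+4+8+16]=31
q^24  k|24↦f(k): 24:24 12:12 8:8 6:6 4:4 3:3 2:2 1:1  a_24=60

13, 18, 24, 31, 60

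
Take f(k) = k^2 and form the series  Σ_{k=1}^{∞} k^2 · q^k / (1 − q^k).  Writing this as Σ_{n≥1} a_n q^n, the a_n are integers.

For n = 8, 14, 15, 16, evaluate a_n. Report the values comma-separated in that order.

85, 250, 260, 341

[q^8] f(1)=1,f(2)=4,f(4)=16,f(8)=64 ⇒ 85
d|14:{14,7,2,1}  Σf=196+49+4+1=250
q^15  k|15↦f(k): 15:225 5:25 3:9 1:1  a_15=260
q^16  k|16↦f(k): 16:256 8:64 4:16 2:4 1:1  a_16=341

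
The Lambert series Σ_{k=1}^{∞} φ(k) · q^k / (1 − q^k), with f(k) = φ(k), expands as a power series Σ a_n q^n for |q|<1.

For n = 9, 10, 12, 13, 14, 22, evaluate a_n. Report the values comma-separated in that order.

[q^9] φ(1)=1,φ(3)=2,φ(9)=6 ⇒ 9
q^10  k|10↦φ(k): 1:1 2:1 5:4 10:4  a_10=10
[q^12] φ(12)=4,φ(6)=2,φ(4)=2,φ(3)=2,φ(2)=1,φ(1)=1 ⇒ 12
d|13:{13,1}  Σφ=12+1=13
d|14:{1,2,7,14}  Σφ=1+1+6+6=14
n=22: 1·22 2·11 11·2 22·1  φ→[1+1+10+10]=22

9, 10, 12, 13, 14, 22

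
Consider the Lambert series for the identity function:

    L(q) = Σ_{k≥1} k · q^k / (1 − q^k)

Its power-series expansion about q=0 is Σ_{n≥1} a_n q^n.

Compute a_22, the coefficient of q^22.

a_22 = 36

n=22: 22·1 11·2 2·11 1·22  f→[22+11+2+1]=36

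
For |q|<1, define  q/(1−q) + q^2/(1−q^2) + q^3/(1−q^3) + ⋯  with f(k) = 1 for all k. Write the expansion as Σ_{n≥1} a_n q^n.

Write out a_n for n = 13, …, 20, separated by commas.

n=13: 1·13 13·1  f→[1+1]=2
q^14  k|14↦f(k): 14:1 7:1 2:1 1:1  a_14=4
q^15  k|15↦f(k): 15:1 5:1 3:1 1:1  a_15=4
[q^16] f(1)=1,f(2)=1,f(4)=1,f(8)=1,f(16)=1 ⇒ 5
q^17  k|17↦f(k): 1:1 17:1  a_17=2
q^18  k|18↦f(k): 18:1 9:1 6:1 3:1 2:1 1:1  a_18=6
d|19:{1,19}  Σf=1+1=2
q^20  k|20↦f(k): 1:1 2:1 4:1 5:1 10:1 20:1  a_20=6

2, 4, 4, 5, 2, 6, 2, 6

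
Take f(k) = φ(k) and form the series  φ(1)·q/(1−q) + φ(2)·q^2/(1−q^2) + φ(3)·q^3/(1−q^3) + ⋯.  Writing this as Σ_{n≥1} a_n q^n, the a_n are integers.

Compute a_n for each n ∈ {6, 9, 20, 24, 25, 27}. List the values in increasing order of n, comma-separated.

n=6: 6·1 3·2 2·3 1·6  φ→[2+2+1+1]=6
d|9:{9,3,1}  Σφ=6+2+1=9
n=20: 20·1 10·2 5·4 4·5 2·10 1·20  φ→[8+4+4+2+1+1]=20
d|24:{1,2,3,4,6,8,12,24}  Σφ=1+1+2+2+2+4+4+8=24
q^25  k|25↦φ(k): 25:20 5:4 1:1  a_25=25
[q^27] φ(1)=1,φ(3)=2,φ(9)=6,φ(27)=18 ⇒ 27

6, 9, 20, 24, 25, 27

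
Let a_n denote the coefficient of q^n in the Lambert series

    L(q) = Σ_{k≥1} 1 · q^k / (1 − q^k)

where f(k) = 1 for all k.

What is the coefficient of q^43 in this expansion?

a_43 = 2

q^43  k|43↦f(k): 1:1 43:1  a_43=2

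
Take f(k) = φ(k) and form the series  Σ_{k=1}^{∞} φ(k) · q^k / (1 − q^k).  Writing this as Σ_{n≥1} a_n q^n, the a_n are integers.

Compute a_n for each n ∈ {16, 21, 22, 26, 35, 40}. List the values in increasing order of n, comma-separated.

n=16: 1·16 2·8 4·4 8·2 16·1  φ→[1+1+2+4+8]=16
[q^21] φ(1)=1,φ(3)=2,φ(7)=6,φ(21)=12 ⇒ 21
n=22: 1·22 2·11 11·2 22·1  φ→[1+1+10+10]=22
n=26: 26·1 13·2 2·13 1·26  φ→[12+12+1+1]=26
[q^35] φ(35)=24,φ(7)=6,φ(5)=4,φ(1)=1 ⇒ 35
n=40: 40·1 20·2 10·4 8·5 5·8 4·10 2·20 1·40  φ→[16+8+4+4+4+2+1+1]=40

16, 21, 22, 26, 35, 40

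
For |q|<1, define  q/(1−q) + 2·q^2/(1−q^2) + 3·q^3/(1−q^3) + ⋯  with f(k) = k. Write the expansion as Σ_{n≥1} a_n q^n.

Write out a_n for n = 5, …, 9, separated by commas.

6, 12, 8, 15, 13

d|5:{5,1}  Σf=5+1=6
q^6  k|6↦f(k): 6:6 3:3 2:2 1:1  a_6=12
n=7: 1·7 7·1  f→[1+7]=8
[q^8] f(1)=1,f(2)=2,f(4)=4,f(8)=8 ⇒ 15
d|9:{1,3,9}  Σf=1+3+9=13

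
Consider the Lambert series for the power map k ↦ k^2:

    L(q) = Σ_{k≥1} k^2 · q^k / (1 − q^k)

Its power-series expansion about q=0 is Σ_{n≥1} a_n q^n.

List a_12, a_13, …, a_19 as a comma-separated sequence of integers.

n=12: 12·1 6·2 4·3 3·4 2·6 1·12  f→[144+36+16+9+4+1]=210
[q^13] f(13)=169,f(1)=1 ⇒ 170
d|14:{1,2,7,14}  Σf=1+4+49+196=250
d|15:{1,3,5,15}  Σf=1+9+25+225=260
d|16:{1,2,4,8,16}  Σf=1+4+16+64+256=341
q^17  k|17↦f(k): 1:1 17:289  a_17=290
[q^18] f(18)=324,f(9)=81,f(6)=36,f(3)=9,f(2)=4,f(1)=1 ⇒ 455
q^19  k|19↦f(k): 19:361 1:1  a_19=362

210, 170, 250, 260, 341, 290, 455, 362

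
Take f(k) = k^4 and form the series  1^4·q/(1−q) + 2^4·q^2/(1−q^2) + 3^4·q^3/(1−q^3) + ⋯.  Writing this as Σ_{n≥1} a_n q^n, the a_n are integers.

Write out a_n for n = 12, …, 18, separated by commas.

d|12:{12,6,4,3,2,1}  Σf=20736+1296+256+81+16+1=22386
n=13: 13·1 1·13  f→[28561+1]=28562
n=14: 14·1 7·2 2·7 1·14  f→[38416+2401+16+1]=40834
n=15: 15·1 5·3 3·5 1·15  f→[50625+625+81+1]=51332
d|16:{1,2,4,8,16}  Σf=1+16+256+4096+65536=69905
n=17: 17·1 1·17  f→[83521+1]=83522
d|18:{1,2,3,6,9,18}  Σf=1+16+81+1296+6561+104976=112931

22386, 28562, 40834, 51332, 69905, 83522, 112931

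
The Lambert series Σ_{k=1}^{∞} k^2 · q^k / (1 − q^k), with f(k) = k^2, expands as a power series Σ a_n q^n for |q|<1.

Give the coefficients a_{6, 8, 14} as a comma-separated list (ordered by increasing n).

q^6  k|6↦f(k): 1:1 2:4 3:9 6:36  a_6=50
d|8:{8,4,2,1}  Σf=64+16+4+1=85
q^14  k|14↦f(k): 14:196 7:49 2:4 1:1  a_14=250

50, 85, 250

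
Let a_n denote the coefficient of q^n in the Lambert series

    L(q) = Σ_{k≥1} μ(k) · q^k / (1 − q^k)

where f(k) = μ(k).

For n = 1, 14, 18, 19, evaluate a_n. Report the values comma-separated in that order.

n=1: 1·1  μ→[1]=1
[q^14] μ(1)=1,μ(2)=-1,μ(7)=-1,μ(14)=1 ⇒ 0
[q^18] μ(18)=0,μ(9)=0,μ(6)=1,μ(3)=-1,μ(2)=-1,μ(1)=1 ⇒ 0
n=19: 1·19 19·1  μ→[1+(-1)]=0

1, 0, 0, 0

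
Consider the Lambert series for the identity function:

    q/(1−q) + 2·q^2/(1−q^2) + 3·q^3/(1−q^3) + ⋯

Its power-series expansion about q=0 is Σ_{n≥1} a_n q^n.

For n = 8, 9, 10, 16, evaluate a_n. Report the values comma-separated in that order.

15, 13, 18, 31

d|8:{1,2,4,8}  Σf=1+2+4+8=15
d|9:{1,3,9}  Σf=1+3+9=13
q^10  k|10↦f(k): 1:1 2:2 5:5 10:10  a_10=18
q^16  k|16↦f(k): 16:16 8:8 4:4 2:2 1:1  a_16=31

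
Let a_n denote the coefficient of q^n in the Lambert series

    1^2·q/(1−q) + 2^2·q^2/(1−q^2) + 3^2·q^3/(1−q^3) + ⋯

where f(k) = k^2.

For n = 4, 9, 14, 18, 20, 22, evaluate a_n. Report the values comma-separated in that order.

n=4: 1·4 2·2 4·1  f→[1+4+16]=21
d|9:{1,3,9}  Σf=1+9+81=91
d|14:{1,2,7,14}  Σf=1+4+49+196=250
[q^18] f(1)=1,f(2)=4,f(3)=9,f(6)=36,f(9)=81,f(18)=324 ⇒ 455
d|20:{1,2,4,5,10,20}  Σf=1+4+16+25+100+400=546
[q^22] f(1)=1,f(2)=4,f(11)=121,f(22)=484 ⇒ 610

21, 91, 250, 455, 546, 610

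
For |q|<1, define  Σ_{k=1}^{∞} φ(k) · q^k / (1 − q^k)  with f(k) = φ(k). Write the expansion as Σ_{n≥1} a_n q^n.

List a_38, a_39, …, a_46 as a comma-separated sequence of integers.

q^38  k|38↦φ(k): 38:18 19:18 2:1 1:1  a_38=38
n=39: 1·39 3·13 13·3 39·1  φ→[1+2+12+24]=39
[q^40] φ(1)=1,φ(2)=1,φ(4)=2,φ(5)=4,φ(8)=4,φ(10)=4,φ(20)=8,φ(40)=16 ⇒ 40
[q^41] φ(1)=1,φ(41)=40 ⇒ 41
d|42:{1,2,3,6,7,14,21,42}  Σφ=1+1+2+2+6+6+12+12=42
n=43: 1·43 43·1  φ→[1+42]=43
n=44: 1·44 2·22 4·11 11·4 22·2 44·1  φ→[1+1+2+10+10+20]=44
q^45  k|45↦φ(k): 1:1 3:2 5:4 9:6 15:8 45:24  a_45=45
n=46: 46·1 23·2 2·23 1·46  φ→[22+22+1+1]=46

38, 39, 40, 41, 42, 43, 44, 45, 46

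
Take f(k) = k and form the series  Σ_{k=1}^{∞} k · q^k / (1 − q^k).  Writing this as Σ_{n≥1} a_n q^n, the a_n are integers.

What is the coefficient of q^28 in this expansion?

[q^28] f(1)=1,f(2)=2,f(4)=4,f(7)=7,f(14)=14,f(28)=28 ⇒ 56

a_28 = 56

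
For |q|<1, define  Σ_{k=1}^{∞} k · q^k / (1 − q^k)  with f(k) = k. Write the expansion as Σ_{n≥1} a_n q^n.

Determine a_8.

a_8 = 15

[q^8] f(8)=8,f(4)=4,f(2)=2,f(1)=1 ⇒ 15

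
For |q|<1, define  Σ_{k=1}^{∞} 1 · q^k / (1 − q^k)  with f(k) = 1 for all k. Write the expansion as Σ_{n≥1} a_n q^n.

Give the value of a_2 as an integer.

q^2  k|2↦f(k): 1:1 2:1  a_2=2

a_2 = 2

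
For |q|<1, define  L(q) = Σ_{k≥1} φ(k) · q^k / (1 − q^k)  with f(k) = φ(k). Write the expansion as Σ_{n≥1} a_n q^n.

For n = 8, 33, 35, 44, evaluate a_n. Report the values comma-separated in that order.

n=8: 1·8 2·4 4·2 8·1  φ→[1+1+2+4]=8
d|33:{33,11,3,1}  Σφ=20+10+2+1=33
n=35: 35·1 7·5 5·7 1·35  φ→[24+6+4+1]=35
q^44  k|44↦φ(k): 44:20 22:10 11:10 4:2 2:1 1:1  a_44=44

8, 33, 35, 44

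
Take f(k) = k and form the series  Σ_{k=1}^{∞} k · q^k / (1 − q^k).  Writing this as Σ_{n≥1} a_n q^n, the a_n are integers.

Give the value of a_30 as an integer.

[q^30] f(1)=1,f(2)=2,f(3)=3,f(5)=5,f(6)=6,f(10)=10,f(15)=15,f(30)=30 ⇒ 72

a_30 = 72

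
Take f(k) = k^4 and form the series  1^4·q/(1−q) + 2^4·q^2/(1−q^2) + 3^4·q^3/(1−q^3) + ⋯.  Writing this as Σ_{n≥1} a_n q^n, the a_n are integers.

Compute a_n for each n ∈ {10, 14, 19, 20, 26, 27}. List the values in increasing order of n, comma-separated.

[q^10] f(1)=1,f(2)=16,f(5)=625,f(10)=10000 ⇒ 10642
[q^14] f(14)=38416,f(7)=2401,f(2)=16,f(1)=1 ⇒ 40834
d|19:{1,19}  Σf=1+130321=130322
n=20: 1·20 2·10 4·5 5·4 10·2 20·1  f→[1+16+256+625+10000+160000]=170898
[q^26] f(26)=456976,f(13)=28561,f(2)=16,f(1)=1 ⇒ 485554
d|27:{1,3,9,27}  Σf=1+81+6561+531441=538084

10642, 40834, 130322, 170898, 485554, 538084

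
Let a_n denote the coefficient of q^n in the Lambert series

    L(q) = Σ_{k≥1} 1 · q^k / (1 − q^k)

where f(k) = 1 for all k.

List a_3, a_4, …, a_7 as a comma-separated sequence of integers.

[q^3] f(1)=1,f(3)=1 ⇒ 2
[q^4] f(4)=1,f(2)=1,f(1)=1 ⇒ 3
[q^5] f(5)=1,f(1)=1 ⇒ 2
d|6:{1,2,3,6}  Σf=1+1+1+1=4
n=7: 1·7 7·1  f→[1+1]=2

2, 3, 2, 4, 2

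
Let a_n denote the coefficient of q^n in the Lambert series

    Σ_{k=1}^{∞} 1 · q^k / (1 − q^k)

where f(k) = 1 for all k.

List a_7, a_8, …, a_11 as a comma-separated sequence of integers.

2, 4, 3, 4, 2

[q^7] f(7)=1,f(1)=1 ⇒ 2
n=8: 8·1 4·2 2·4 1·8  f→[1+1+1+1]=4
n=9: 1·9 3·3 9·1  f→[1+1+1]=3
n=10: 1·10 2·5 5·2 10·1  f→[1+1+1+1]=4
n=11: 1·11 11·1  f→[1+1]=2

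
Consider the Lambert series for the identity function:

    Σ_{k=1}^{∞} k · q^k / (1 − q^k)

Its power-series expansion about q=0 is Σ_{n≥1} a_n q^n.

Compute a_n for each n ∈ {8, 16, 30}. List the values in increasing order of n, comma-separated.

q^8  k|8↦f(k): 8:8 4:4 2:2 1:1  a_8=15
[q^16] f(1)=1,f(2)=2,f(4)=4,f(8)=8,f(16)=16 ⇒ 31
q^30  k|30↦f(k): 1:1 2:2 3:3 5:5 6:6 10:10 15:15 30:30  a_30=72

15, 31, 72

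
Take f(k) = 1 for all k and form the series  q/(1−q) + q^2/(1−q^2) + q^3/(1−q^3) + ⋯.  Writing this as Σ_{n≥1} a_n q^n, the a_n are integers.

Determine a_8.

n=8: 8·1 4·2 2·4 1·8  f→[1+1+1+1]=4

a_8 = 4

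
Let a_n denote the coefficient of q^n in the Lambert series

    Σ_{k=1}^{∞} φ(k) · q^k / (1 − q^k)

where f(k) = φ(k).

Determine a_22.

d|22:{1,2,11,22}  Σφ=1+1+10+10=22

a_22 = 22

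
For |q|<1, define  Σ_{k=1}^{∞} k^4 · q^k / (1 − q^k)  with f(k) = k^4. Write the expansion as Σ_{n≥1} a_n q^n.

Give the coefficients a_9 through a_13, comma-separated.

[q^9] f(1)=1,f(3)=81,f(9)=6561 ⇒ 6643
d|10:{1,2,5,10}  Σf=1+16+625+10000=10642
n=11: 1·11 11·1  f→[1+14641]=14642
n=12: 12·1 6·2 4·3 3·4 2·6 1·12  f→[20736+1296+256+81+16+1]=22386
[q^13] f(1)=1,f(13)=28561 ⇒ 28562

6643, 10642, 14642, 22386, 28562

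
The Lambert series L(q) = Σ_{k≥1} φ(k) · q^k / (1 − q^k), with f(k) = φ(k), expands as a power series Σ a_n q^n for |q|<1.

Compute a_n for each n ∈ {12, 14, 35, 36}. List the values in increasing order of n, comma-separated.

n=12: 1·12 2·6 3·4 4·3 6·2 12·1  φ→[1+1+2+2+2+4]=12
n=14: 1·14 2·7 7·2 14·1  φ→[1+1+6+6]=14
n=35: 35·1 7·5 5·7 1·35  φ→[24+6+4+1]=35
q^36  k|36↦φ(k): 1:1 2:1 3:2 4:2 6:2 9:6 12:4 18:6 36:12  a_36=36

12, 14, 35, 36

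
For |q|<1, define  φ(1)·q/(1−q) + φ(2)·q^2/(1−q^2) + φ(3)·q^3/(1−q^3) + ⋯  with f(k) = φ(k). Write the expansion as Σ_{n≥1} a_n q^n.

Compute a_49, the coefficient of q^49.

[q^49] φ(49)=42,φ(7)=6,φ(1)=1 ⇒ 49

a_49 = 49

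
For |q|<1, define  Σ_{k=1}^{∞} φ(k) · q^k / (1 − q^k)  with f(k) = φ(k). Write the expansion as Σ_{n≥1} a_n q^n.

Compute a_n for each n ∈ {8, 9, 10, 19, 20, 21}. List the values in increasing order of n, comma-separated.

d|8:{1,2,4,8}  Σφ=1+1+2+4=8
n=9: 9·1 3·3 1·9  φ→[6+2+1]=9
[q^10] φ(1)=1,φ(2)=1,φ(5)=4,φ(10)=4 ⇒ 10
d|19:{19,1}  Σφ=18+1=19
d|20:{20,10,5,4,2,1}  Σφ=8+4+4+2+1+1=20
[q^21] φ(21)=12,φ(7)=6,φ(3)=2,φ(1)=1 ⇒ 21

8, 9, 10, 19, 20, 21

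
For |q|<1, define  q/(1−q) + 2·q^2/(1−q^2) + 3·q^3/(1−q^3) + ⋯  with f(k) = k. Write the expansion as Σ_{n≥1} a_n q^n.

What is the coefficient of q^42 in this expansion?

a_42 = 96

[q^42] f(1)=1,f(2)=2,f(3)=3,f(6)=6,f(7)=7,f(14)=14,f(21)=21,f(42)=42 ⇒ 96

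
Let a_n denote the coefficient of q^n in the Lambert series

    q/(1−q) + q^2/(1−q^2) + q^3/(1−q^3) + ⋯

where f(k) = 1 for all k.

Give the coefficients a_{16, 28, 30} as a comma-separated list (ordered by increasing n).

q^16  k|16↦f(k): 1:1 2:1 4:1 8:1 16:1  a_16=5
q^28  k|28↦f(k): 28:1 14:1 7:1 4:1 2:1 1:1  a_28=6
n=30: 30·1 15·2 10·3 6·5 5·6 3·10 2·15 1·30  f→[1+1+1+1+1+1+1+1]=8

5, 6, 8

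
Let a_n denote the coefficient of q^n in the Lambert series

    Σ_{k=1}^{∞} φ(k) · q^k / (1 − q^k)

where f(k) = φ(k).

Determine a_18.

n=18: 18·1 9·2 6·3 3·6 2·9 1·18  φ→[6+6+2+2+1+1]=18

a_18 = 18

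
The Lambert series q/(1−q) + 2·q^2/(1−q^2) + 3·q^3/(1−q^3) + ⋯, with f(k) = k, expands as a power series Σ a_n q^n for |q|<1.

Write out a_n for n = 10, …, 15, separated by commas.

q^10  k|10↦f(k): 1:1 2:2 5:5 10:10  a_10=18
q^11  k|11↦f(k): 1:1 11:11  a_11=12
[q^12] f(12)=12,f(6)=6,f(4)=4,f(3)=3,f(2)=2,f(1)=1 ⇒ 28
[q^13] f(13)=13,f(1)=1 ⇒ 14
n=14: 14·1 7·2 2·7 1·14  f→[14+7+2+1]=24
q^15  k|15↦f(k): 1:1 3:3 5:5 15:15  a_15=24

18, 12, 28, 14, 24, 24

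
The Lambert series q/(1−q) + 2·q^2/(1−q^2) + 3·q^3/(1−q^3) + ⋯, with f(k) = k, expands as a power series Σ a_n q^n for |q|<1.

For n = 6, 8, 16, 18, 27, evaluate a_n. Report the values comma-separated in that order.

d|6:{1,2,3,6}  Σf=1+2+3+6=12
d|8:{1,2,4,8}  Σf=1+2+4+8=15
q^16  k|16↦f(k): 1:1 2:2 4:4 8:8 16:16  a_16=31
q^18  k|18↦f(k): 1:1 2:2 3:3 6:6 9:9 18:18  a_18=39
n=27: 1·27 3·9 9·3 27·1  f→[1+3+9+27]=40

12, 15, 31, 39, 40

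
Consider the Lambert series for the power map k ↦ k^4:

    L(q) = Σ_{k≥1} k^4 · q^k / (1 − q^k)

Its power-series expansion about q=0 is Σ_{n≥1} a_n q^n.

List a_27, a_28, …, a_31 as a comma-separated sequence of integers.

538084, 655746, 707282, 872644, 923522

n=27: 1·27 3·9 9·3 27·1  f→[1+81+6561+531441]=538084
d|28:{28,14,7,4,2,1}  Σf=614656+38416+2401+256+16+1=655746
[q^29] f(29)=707281,f(1)=1 ⇒ 707282
d|30:{30,15,10,6,5,3,2,1}  Σf=810000+50625+10000+1296+625+81+16+1=872644
n=31: 1·31 31·1  f→[1+923521]=923522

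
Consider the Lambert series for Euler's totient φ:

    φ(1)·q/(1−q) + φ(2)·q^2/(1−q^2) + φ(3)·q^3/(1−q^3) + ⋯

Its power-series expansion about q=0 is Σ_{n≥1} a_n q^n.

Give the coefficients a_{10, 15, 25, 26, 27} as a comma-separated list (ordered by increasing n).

q^10  k|10↦φ(k): 1:1 2:1 5:4 10:4  a_10=10
n=15: 15·1 5·3 3·5 1·15  φ→[8+4+2+1]=15
[q^25] φ(1)=1,φ(5)=4,φ(25)=20 ⇒ 25
[q^26] φ(1)=1,φ(2)=1,φ(13)=12,φ(26)=12 ⇒ 26
d|27:{27,9,3,1}  Σφ=18+6+2+1=27

10, 15, 25, 26, 27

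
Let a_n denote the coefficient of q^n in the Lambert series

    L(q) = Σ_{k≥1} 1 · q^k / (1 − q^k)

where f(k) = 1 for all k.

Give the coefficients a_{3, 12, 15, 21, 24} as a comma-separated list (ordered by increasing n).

[q^3] f(1)=1,f(3)=1 ⇒ 2
d|12:{12,6,4,3,2,1}  Σf=1+1+1+1+1+1=6
n=15: 1·15 3·5 5·3 15·1  f→[1+1+1+1]=4
d|21:{21,7,3,1}  Σf=1+1+1+1=4
q^24  k|24↦f(k): 24:1 12:1 8:1 6:1 4:1 3:1 2:1 1:1  a_24=8

2, 6, 4, 4, 8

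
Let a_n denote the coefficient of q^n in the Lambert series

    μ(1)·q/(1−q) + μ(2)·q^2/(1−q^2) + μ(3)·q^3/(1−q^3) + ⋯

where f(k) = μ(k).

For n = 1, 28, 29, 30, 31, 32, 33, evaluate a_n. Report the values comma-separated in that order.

1, 0, 0, 0, 0, 0, 0

d|1:{1}  Σμ=1=1
q^28  k|28↦μ(k): 1:1 2:-1 4:0 7:-1 14:1 28:0  a_28=0
d|29:{1,29}  Σμ=1+(-1)=0
[q^30] μ(1)=1,μ(2)=-1,μ(3)=-1,μ(5)=-1,μ(6)=1,μ(10)=1,μ(15)=1,μ(30)=-1 ⇒ 0
[q^31] μ(31)=-1,μ(1)=1 ⇒ 0
[q^32] μ(1)=1,μ(2)=-1,μ(4)=0,μ(8)=0,μ(16)=0,μ(32)=0 ⇒ 0
q^33  k|33↦μ(k): 33:1 11:-1 3:-1 1:1  a_33=0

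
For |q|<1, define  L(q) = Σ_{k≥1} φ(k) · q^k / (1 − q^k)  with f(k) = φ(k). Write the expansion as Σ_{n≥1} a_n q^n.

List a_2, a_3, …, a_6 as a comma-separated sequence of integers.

[q^2] φ(2)=1,φ(1)=1 ⇒ 2
q^3  k|3↦φ(k): 3:2 1:1  a_3=3
q^4  k|4↦φ(k): 4:2 2:1 1:1  a_4=4
d|5:{5,1}  Σφ=4+1=5
n=6: 1·6 2·3 3·2 6·1  φ→[1+1+2+2]=6

2, 3, 4, 5, 6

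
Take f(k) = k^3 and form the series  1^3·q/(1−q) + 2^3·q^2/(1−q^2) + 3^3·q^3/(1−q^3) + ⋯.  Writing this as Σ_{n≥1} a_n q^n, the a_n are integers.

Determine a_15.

d|15:{1,3,5,15}  Σf=1+27+125+3375=3528

a_15 = 3528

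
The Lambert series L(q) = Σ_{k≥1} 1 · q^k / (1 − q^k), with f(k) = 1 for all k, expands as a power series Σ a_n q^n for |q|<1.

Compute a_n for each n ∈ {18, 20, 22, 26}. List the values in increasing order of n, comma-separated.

6, 6, 4, 4

[q^18] f(1)=1,f(2)=1,f(3)=1,f(6)=1,f(9)=1,f(18)=1 ⇒ 6
d|20:{20,10,5,4,2,1}  Σf=1+1+1+1+1+1=6
n=22: 1·22 2·11 11·2 22·1  f→[1+1+1+1]=4
d|26:{1,2,13,26}  Σf=1+1+1+1=4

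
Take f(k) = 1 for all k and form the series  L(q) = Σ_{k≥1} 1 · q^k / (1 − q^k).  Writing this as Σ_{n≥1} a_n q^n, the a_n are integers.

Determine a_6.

[q^6] f(6)=1,f(3)=1,f(2)=1,f(1)=1 ⇒ 4

a_6 = 4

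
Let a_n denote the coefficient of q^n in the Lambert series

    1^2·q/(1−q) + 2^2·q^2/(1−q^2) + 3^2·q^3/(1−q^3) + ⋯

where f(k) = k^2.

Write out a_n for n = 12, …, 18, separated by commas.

n=12: 12·1 6·2 4·3 3·4 2·6 1·12  f→[144+36+16+9+4+1]=210
q^13  k|13↦f(k): 13:169 1:1  a_13=170
d|14:{1,2,7,14}  Σf=1+4+49+196=250
[q^15] f(1)=1,f(3)=9,f(5)=25,f(15)=225 ⇒ 260
n=16: 1·16 2·8 4·4 8·2 16·1  f→[1+4+16+64+256]=341
d|17:{1,17}  Σf=1+289=290
q^18  k|18↦f(k): 1:1 2:4 3:9 6:36 9:81 18:324  a_18=455

210, 170, 250, 260, 341, 290, 455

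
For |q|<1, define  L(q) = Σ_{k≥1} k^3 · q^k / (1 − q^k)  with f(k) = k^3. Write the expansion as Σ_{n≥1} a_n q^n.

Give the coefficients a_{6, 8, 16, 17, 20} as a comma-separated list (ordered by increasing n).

n=6: 1·6 2·3 3·2 6·1  f→[1+8+27+216]=252
q^8  k|8↦f(k): 1:1 2:8 4:64 8:512  a_8=585
n=16: 1·16 2·8 4·4 8·2 16·1  f→[1+8+64+512+4096]=4681
d|17:{17,1}  Σf=4913+1=4914
q^20  k|20↦f(k): 20:8000 10:1000 5:125 4:64 2:8 1:1  a_20=9198

252, 585, 4681, 4914, 9198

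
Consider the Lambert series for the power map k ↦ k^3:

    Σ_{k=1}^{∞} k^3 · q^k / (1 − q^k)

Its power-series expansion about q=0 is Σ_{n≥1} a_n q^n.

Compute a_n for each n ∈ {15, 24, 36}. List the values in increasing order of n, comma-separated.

3528, 16380, 55261

n=15: 1·15 3·5 5·3 15·1  f→[1+27+125+3375]=3528
[q^24] f(24)=13824,f(12)=1728,f(8)=512,f(6)=216,f(4)=64,f(3)=27,f(2)=8,f(1)=1 ⇒ 16380
[q^36] f(1)=1,f(2)=8,f(3)=27,f(4)=64,f(6)=216,f(9)=729,f(12)=1728,f(18)=5832,f(36)=46656 ⇒ 55261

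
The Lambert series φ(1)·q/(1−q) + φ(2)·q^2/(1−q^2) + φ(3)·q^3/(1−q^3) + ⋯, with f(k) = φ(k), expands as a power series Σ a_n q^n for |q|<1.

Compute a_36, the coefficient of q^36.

q^36  k|36↦φ(k): 1:1 2:1 3:2 4:2 6:2 9:6 12:4 18:6 36:12  a_36=36

a_36 = 36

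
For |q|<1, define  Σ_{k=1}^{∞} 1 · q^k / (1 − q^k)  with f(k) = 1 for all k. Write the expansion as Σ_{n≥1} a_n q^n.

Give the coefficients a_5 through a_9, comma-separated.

2, 4, 2, 4, 3

d|5:{1,5}  Σf=1+1=2
d|6:{6,3,2,1}  Σf=1+1+1+1=4
[q^7] f(7)=1,f(1)=1 ⇒ 2
n=8: 1·8 2·4 4·2 8·1  f→[1+1+1+1]=4
n=9: 9·1 3·3 1·9  f→[1+1+1]=3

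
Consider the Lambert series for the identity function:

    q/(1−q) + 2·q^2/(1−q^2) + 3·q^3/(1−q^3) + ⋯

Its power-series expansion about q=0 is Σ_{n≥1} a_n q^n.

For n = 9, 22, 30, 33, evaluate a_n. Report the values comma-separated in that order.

q^9  k|9↦f(k): 1:1 3:3 9:9  a_9=13
d|22:{1,2,11,22}  Σf=1+2+11+22=36
[q^30] f(30)=30,f(15)=15,f(10)=10,f(6)=6,f(5)=5,f(3)=3,f(2)=2,f(1)=1 ⇒ 72
[q^33] f(33)=33,f(11)=11,f(3)=3,f(1)=1 ⇒ 48

13, 36, 72, 48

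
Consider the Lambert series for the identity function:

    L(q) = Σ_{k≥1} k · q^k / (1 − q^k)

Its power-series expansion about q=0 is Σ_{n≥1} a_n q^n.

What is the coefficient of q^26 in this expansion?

a_26 = 42

n=26: 26·1 13·2 2·13 1·26  f→[26+13+2+1]=42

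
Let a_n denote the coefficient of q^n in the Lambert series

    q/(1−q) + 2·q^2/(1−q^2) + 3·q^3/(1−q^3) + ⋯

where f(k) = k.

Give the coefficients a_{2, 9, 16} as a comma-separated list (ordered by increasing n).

n=2: 1·2 2·1  f→[1+2]=3
q^9  k|9↦f(k): 1:1 3:3 9:9  a_9=13
d|16:{1,2,4,8,16}  Σf=1+2+4+8+16=31

3, 13, 31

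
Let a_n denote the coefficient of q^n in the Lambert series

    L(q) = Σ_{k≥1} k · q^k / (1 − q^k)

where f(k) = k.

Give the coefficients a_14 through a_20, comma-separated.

[q^14] f(14)=14,f(7)=7,f(2)=2,f(1)=1 ⇒ 24
q^15  k|15↦f(k): 15:15 5:5 3:3 1:1  a_15=24
n=16: 16·1 8·2 4·4 2·8 1·16  f→[16+8+4+2+1]=31
d|17:{1,17}  Σf=1+17=18
n=18: 1·18 2·9 3·6 6·3 9·2 18·1  f→[1+2+3+6+9+18]=39
[q^19] f(19)=19,f(1)=1 ⇒ 20
n=20: 1·20 2·10 4·5 5·4 10·2 20·1  f→[1+2+4+5+10+20]=42

24, 24, 31, 18, 39, 20, 42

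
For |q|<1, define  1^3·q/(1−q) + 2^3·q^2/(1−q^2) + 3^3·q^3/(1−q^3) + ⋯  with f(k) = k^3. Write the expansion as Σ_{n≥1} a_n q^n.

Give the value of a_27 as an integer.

a_27 = 20440

[q^27] f(27)=19683,f(9)=729,f(3)=27,f(1)=1 ⇒ 20440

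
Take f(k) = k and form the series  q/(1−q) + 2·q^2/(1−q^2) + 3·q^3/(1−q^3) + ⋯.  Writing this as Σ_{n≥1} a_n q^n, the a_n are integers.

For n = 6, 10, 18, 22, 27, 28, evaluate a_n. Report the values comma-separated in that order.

12, 18, 39, 36, 40, 56

d|6:{6,3,2,1}  Σf=6+3+2+1=12
[q^10] f(10)=10,f(5)=5,f(2)=2,f(1)=1 ⇒ 18
n=18: 18·1 9·2 6·3 3·6 2·9 1·18  f→[18+9+6+3+2+1]=39
d|22:{22,11,2,1}  Σf=22+11+2+1=36
[q^27] f(27)=27,f(9)=9,f(3)=3,f(1)=1 ⇒ 40
d|28:{1,2,4,7,14,28}  Σf=1+2+4+7+14+28=56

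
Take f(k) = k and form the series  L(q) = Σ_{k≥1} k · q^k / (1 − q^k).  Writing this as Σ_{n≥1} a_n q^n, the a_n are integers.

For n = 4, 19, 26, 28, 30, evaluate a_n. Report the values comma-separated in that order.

7, 20, 42, 56, 72

q^4  k|4↦f(k): 1:1 2:2 4:4  a_4=7
q^19  k|19↦f(k): 1:1 19:19  a_19=20
[q^26] f(1)=1,f(2)=2,f(13)=13,f(26)=26 ⇒ 42
d|28:{1,2,4,7,14,28}  Σf=1+2+4+7+14+28=56
d|30:{30,15,10,6,5,3,2,1}  Σf=30+15+10+6+5+3+2+1=72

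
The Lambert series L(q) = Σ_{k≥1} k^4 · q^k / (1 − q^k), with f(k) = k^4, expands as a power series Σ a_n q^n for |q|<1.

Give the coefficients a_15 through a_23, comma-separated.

d|15:{15,5,3,1}  Σf=50625+625+81+1=51332
n=16: 16·1 8·2 4·4 2·8 1·16  f→[65536+4096+256+16+1]=69905
[q^17] f(17)=83521,f(1)=1 ⇒ 83522
[q^18] f(1)=1,f(2)=16,f(3)=81,f(6)=1296,f(9)=6561,f(18)=104976 ⇒ 112931
n=19: 1·19 19·1  f→[1+130321]=130322
q^20  k|20↦f(k): 20:160000 10:10000 5:625 4:256 2:16 1:1  a_20=170898
n=21: 21·1 7·3 3·7 1·21  f→[194481+2401+81+1]=196964
d|22:{1,2,11,22}  Σf=1+16+14641+234256=248914
q^23  k|23↦f(k): 23:279841 1:1  a_23=279842

51332, 69905, 83522, 112931, 130322, 170898, 196964, 248914, 279842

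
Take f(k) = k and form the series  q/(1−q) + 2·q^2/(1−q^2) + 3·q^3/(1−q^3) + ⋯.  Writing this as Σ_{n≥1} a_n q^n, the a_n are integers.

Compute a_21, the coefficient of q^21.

d|21:{21,7,3,1}  Σf=21+7+3+1=32

a_21 = 32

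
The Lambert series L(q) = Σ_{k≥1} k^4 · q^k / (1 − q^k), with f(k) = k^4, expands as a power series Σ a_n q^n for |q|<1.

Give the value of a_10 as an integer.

a_10 = 10642

[q^10] f(10)=10000,f(5)=625,f(2)=16,f(1)=1 ⇒ 10642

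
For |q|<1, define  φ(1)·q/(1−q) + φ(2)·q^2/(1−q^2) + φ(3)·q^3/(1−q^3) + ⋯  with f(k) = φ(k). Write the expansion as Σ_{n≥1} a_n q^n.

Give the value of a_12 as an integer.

d|12:{12,6,4,3,2,1}  Σφ=4+2+2+2+1+1=12

a_12 = 12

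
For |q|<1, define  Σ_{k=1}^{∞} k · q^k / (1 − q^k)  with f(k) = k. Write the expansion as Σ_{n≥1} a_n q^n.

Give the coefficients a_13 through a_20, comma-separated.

14, 24, 24, 31, 18, 39, 20, 42

d|13:{13,1}  Σf=13+1=14
[q^14] f(1)=1,f(2)=2,f(7)=7,f(14)=14 ⇒ 24
n=15: 15·1 5·3 3·5 1·15  f→[15+5+3+1]=24
[q^16] f(1)=1,f(2)=2,f(4)=4,f(8)=8,f(16)=16 ⇒ 31
q^17  k|17↦f(k): 17:17 1:1  a_17=18
[q^18] f(18)=18,f(9)=9,f(6)=6,f(3)=3,f(2)=2,f(1)=1 ⇒ 39
[q^19] f(1)=1,f(19)=19 ⇒ 20
[q^20] f(1)=1,f(2)=2,f(4)=4,f(5)=5,f(10)=10,f(20)=20 ⇒ 42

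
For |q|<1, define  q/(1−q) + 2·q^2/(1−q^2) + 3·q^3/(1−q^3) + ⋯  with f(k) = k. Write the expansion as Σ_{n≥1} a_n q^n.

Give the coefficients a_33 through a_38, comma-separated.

[q^33] f(1)=1,f(3)=3,f(11)=11,f(33)=33 ⇒ 48
d|34:{1,2,17,34}  Σf=1+2+17+34=54
q^35  k|35↦f(k): 35:35 7:7 5:5 1:1  a_35=48
[q^36] f(36)=36,f(18)=18,f(12)=12,f(9)=9,f(6)=6,f(4)=4,f(3)=3,f(2)=2,f(1)=1 ⇒ 91
n=37: 37·1 1·37  f→[37+1]=38
[q^38] f(38)=38,f(19)=19,f(2)=2,f(1)=1 ⇒ 60

48, 54, 48, 91, 38, 60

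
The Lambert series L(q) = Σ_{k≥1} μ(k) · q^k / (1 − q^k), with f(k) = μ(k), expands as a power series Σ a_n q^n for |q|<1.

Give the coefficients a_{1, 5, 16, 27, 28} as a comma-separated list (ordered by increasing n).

[q^1] μ(1)=1 ⇒ 1
[q^5] μ(1)=1,μ(5)=-1 ⇒ 0
[q^16] μ(1)=1,μ(2)=-1,μ(4)=0,μ(8)=0,μ(16)=0 ⇒ 0
n=27: 1·27 3·9 9·3 27·1  μ→[1+(-1)+0+0]=0
n=28: 1·28 2·14 4·7 7·4 14·2 28·1  μ→[1+(-1)+0+(-1)+1+0]=0

1, 0, 0, 0, 0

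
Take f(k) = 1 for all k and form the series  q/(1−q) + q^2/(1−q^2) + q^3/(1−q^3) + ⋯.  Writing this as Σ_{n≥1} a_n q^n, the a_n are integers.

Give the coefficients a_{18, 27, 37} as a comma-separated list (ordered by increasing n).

6, 4, 2

d|18:{18,9,6,3,2,1}  Σf=1+1+1+1+1+1=6
d|27:{1,3,9,27}  Σf=1+1+1+1=4
d|37:{37,1}  Σf=1+1=2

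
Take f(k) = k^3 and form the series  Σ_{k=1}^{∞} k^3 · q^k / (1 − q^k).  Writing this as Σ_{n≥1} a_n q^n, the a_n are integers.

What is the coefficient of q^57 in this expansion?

q^57  k|57↦f(k): 1:1 3:27 19:6859 57:185193  a_57=192080

a_57 = 192080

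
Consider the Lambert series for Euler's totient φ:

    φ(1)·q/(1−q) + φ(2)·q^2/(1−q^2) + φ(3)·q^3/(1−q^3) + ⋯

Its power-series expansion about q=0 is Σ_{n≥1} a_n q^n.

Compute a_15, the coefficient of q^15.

q^15  k|15↦φ(k): 15:8 5:4 3:2 1:1  a_15=15

a_15 = 15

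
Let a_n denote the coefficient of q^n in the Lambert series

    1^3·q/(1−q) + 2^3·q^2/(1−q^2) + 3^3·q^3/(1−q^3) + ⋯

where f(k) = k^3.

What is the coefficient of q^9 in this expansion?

q^9  k|9↦f(k): 1:1 3:27 9:729  a_9=757

a_9 = 757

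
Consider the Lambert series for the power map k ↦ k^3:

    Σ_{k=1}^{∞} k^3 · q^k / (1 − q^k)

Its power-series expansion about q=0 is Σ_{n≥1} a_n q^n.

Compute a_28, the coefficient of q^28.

a_28 = 25112

n=28: 1·28 2·14 4·7 7·4 14·2 28·1  f→[1+8+64+343+2744+21952]=25112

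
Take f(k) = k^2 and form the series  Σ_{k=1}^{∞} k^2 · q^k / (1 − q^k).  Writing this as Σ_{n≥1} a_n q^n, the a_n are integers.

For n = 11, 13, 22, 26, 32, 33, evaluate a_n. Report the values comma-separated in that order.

[q^11] f(11)=121,f(1)=1 ⇒ 122
q^13  k|13↦f(k): 1:1 13:169  a_13=170
d|22:{22,11,2,1}  Σf=484+121+4+1=610
n=26: 26·1 13·2 2·13 1·26  f→[676+169+4+1]=850
[q^32] f(1)=1,f(2)=4,f(4)=16,f(8)=64,f(16)=256,f(32)=1024 ⇒ 1365
q^33  k|33↦f(k): 1:1 3:9 11:121 33:1089  a_33=1220

122, 170, 610, 850, 1365, 1220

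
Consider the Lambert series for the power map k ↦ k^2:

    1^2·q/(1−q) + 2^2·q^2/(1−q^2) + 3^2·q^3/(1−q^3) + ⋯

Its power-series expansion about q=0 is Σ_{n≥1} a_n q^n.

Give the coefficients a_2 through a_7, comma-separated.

q^2  k|2↦f(k): 2:4 1:1  a_2=5
[q^3] f(1)=1,f(3)=9 ⇒ 10
d|4:{4,2,1}  Σf=16+4+1=21
d|5:{5,1}  Σf=25+1=26
q^6  k|6↦f(k): 1:1 2:4 3:9 6:36  a_6=50
[q^7] f(1)=1,f(7)=49 ⇒ 50

5, 10, 21, 26, 50, 50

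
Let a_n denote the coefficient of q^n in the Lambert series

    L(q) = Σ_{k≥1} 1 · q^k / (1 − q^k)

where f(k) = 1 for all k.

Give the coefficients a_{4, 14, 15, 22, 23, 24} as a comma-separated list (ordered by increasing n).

3, 4, 4, 4, 2, 8

[q^4] f(1)=1,f(2)=1,f(4)=1 ⇒ 3
q^14  k|14↦f(k): 1:1 2:1 7:1 14:1  a_14=4
n=15: 15·1 5·3 3·5 1·15  f→[1+1+1+1]=4
[q^22] f(22)=1,f(11)=1,f(2)=1,f(1)=1 ⇒ 4
d|23:{23,1}  Σf=1+1=2
d|24:{24,12,8,6,4,3,2,1}  Σf=1+1+1+1+1+1+1+1=8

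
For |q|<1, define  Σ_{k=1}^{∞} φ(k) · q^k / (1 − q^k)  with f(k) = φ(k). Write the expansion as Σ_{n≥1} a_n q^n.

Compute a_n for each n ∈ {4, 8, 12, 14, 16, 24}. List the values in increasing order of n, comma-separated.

q^4  k|4↦φ(k): 4:2 2:1 1:1  a_4=4
q^8  k|8↦φ(k): 1:1 2:1 4:2 8:4  a_8=8
d|12:{12,6,4,3,2,1}  Σφ=4+2+2+2+1+1=12
[q^14] φ(1)=1,φ(2)=1,φ(7)=6,φ(14)=6 ⇒ 14
[q^16] φ(1)=1,φ(2)=1,φ(4)=2,φ(8)=4,φ(16)=8 ⇒ 16
q^24  k|24↦φ(k): 1:1 2:1 3:2 4:2 6:2 8:4 12:4 24:8  a_24=24

4, 8, 12, 14, 16, 24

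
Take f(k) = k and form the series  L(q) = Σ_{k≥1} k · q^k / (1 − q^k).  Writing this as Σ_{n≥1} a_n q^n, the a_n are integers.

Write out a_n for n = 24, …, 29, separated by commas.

q^24  k|24↦f(k): 24:24 12:12 8:8 6:6 4:4 3:3 2:2 1:1  a_24=60
n=25: 1·25 5·5 25·1  f→[1+5+25]=31
[q^26] f(26)=26,f(13)=13,f(2)=2,f(1)=1 ⇒ 42
q^27  k|27↦f(k): 1:1 3:3 9:9 27:27  a_27=40
q^28  k|28↦f(k): 1:1 2:2 4:4 7:7 14:14 28:28  a_28=56
[q^29] f(1)=1,f(29)=29 ⇒ 30

60, 31, 42, 40, 56, 30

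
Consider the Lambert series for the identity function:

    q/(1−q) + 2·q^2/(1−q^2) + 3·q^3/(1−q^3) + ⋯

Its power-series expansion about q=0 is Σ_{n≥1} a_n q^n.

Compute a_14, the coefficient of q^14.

d|14:{1,2,7,14}  Σf=1+2+7+14=24

a_14 = 24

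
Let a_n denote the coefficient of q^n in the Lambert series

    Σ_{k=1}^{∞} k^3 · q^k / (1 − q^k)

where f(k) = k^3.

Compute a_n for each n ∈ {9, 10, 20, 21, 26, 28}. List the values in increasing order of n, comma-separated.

[q^9] f(1)=1,f(3)=27,f(9)=729 ⇒ 757
[q^10] f(10)=1000,f(5)=125,f(2)=8,f(1)=1 ⇒ 1134
q^20  k|20↦f(k): 1:1 2:8 4:64 5:125 10:1000 20:8000  a_20=9198
n=21: 1·21 3·7 7·3 21·1  f→[1+27+343+9261]=9632
d|26:{26,13,2,1}  Σf=17576+2197+8+1=19782
d|28:{28,14,7,4,2,1}  Σf=21952+2744+343+64+8+1=25112

757, 1134, 9198, 9632, 19782, 25112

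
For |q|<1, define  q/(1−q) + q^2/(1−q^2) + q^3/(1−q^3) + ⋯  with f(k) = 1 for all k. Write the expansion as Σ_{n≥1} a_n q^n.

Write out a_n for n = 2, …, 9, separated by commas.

q^2  k|2↦f(k): 2:1 1:1  a_2=2
n=3: 3·1 1·3  f→[1+1]=2
d|4:{4,2,1}  Σf=1+1+1=3
d|5:{5,1}  Σf=1+1=2
q^6  k|6↦f(k): 1:1 2:1 3:1 6:1  a_6=4
q^7  k|7↦f(k): 7:1 1:1  a_7=2
d|8:{8,4,2,1}  Σf=1+1+1+1=4
d|9:{1,3,9}  Σf=1+1+1=3

2, 2, 3, 2, 4, 2, 4, 3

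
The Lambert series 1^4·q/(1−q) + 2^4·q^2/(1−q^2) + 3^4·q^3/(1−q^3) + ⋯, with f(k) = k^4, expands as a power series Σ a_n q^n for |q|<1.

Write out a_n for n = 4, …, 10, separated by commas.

273, 626, 1394, 2402, 4369, 6643, 10642

q^4  k|4↦f(k): 1:1 2:16 4:256  a_4=273
n=5: 1·5 5·1  f→[1+625]=626
d|6:{1,2,3,6}  Σf=1+16+81+1296=1394
[q^7] f(7)=2401,f(1)=1 ⇒ 2402
q^8  k|8↦f(k): 8:4096 4:256 2:16 1:1  a_8=4369
[q^9] f(9)=6561,f(3)=81,f(1)=1 ⇒ 6643
q^10  k|10↦f(k): 10:10000 5:625 2:16 1:1  a_10=10642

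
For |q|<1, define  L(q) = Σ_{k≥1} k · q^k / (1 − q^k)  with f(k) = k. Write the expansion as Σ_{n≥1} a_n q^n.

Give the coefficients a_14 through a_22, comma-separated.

24, 24, 31, 18, 39, 20, 42, 32, 36

n=14: 1·14 2·7 7·2 14·1  f→[1+2+7+14]=24
q^15  k|15↦f(k): 1:1 3:3 5:5 15:15  a_15=24
d|16:{1,2,4,8,16}  Σf=1+2+4+8+16=31
[q^17] f(1)=1,f(17)=17 ⇒ 18
n=18: 1·18 2·9 3·6 6·3 9·2 18·1  f→[1+2+3+6+9+18]=39
n=19: 1·19 19·1  f→[1+19]=20
d|20:{20,10,5,4,2,1}  Σf=20+10+5+4+2+1=42
q^21  k|21↦f(k): 21:21 7:7 3:3 1:1  a_21=32
q^22  k|22↦f(k): 1:1 2:2 11:11 22:22  a_22=36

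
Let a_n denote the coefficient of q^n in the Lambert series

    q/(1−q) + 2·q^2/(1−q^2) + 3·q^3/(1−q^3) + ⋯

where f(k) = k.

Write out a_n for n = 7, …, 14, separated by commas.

8, 15, 13, 18, 12, 28, 14, 24

q^7  k|7↦f(k): 1:1 7:7  a_7=8
[q^8] f(1)=1,f(2)=2,f(4)=4,f(8)=8 ⇒ 15
n=9: 9·1 3·3 1·9  f→[9+3+1]=13
q^10  k|10↦f(k): 1:1 2:2 5:5 10:10  a_10=18
[q^11] f(1)=1,f(11)=11 ⇒ 12
n=12: 1·12 2·6 3·4 4·3 6·2 12·1  f→[1+2+3+4+6+12]=28
d|13:{1,13}  Σf=1+13=14
[q^14] f(14)=14,f(7)=7,f(2)=2,f(1)=1 ⇒ 24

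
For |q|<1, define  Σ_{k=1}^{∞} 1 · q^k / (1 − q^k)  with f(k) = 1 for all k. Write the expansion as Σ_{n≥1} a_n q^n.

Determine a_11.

[q^11] f(1)=1,f(11)=1 ⇒ 2

a_11 = 2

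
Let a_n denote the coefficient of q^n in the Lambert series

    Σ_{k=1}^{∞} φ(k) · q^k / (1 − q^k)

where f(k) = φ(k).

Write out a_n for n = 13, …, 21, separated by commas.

q^13  k|13↦φ(k): 13:12 1:1  a_13=13
d|14:{14,7,2,1}  Σφ=6+6+1+1=14
n=15: 15·1 5·3 3·5 1·15  φ→[8+4+2+1]=15
[q^16] φ(1)=1,φ(2)=1,φ(4)=2,φ(8)=4,φ(16)=8 ⇒ 16
q^17  k|17↦φ(k): 17:16 1:1  a_17=17
n=18: 18·1 9·2 6·3 3·6 2·9 1·18  φ→[6+6+2+2+1+1]=18
d|19:{19,1}  Σφ=18+1=19
[q^20] φ(20)=8,φ(10)=4,φ(5)=4,φ(4)=2,φ(2)=1,φ(1)=1 ⇒ 20
[q^21] φ(1)=1,φ(3)=2,φ(7)=6,φ(21)=12 ⇒ 21

13, 14, 15, 16, 17, 18, 19, 20, 21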